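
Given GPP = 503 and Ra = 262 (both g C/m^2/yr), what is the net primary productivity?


NPP = GPP - Ra = 503 - 262 = 241 g C/m^2/yr

241 g C/m^2/yr


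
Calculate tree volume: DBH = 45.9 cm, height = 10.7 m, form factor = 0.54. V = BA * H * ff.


(D/200)^2 = (45.9/200)^2 = 0.2295^2 = 0.05267025
BA = 3.141593 * 0.05267025 = 0.165468 m^2
V = 0.165468 * 10.7 * 0.54 = 0.956074 ≈ 0.956 m^3

0.956 m^3


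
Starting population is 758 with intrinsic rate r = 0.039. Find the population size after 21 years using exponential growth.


r*t = 0.039 * 21 = 0.819
exp(0.819) = 2.26823
N = 758 * 2.26823 = 1719.32 ≈ 1719

1719


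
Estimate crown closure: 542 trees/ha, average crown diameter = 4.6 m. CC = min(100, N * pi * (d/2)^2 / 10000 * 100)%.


(d/2)^2 = (4.6/2)^2 = 2.3^2 = 5.29
Crown area = 3.141593 * 5.29 = 16.6190 m^2
N * area / 10000 * 100 = 542 * 16.6190 / 10000 * 100 = 90.0750
CC = min(100, 90.0750) = 90.0750 ≈ 90.1%

90.1%


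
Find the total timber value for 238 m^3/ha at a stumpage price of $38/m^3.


Value = 238 * 38 = $9044/ha

$9044/ha


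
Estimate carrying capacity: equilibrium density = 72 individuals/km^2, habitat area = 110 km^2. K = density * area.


K = 72 * 110 = 7920 individuals

7920 individuals


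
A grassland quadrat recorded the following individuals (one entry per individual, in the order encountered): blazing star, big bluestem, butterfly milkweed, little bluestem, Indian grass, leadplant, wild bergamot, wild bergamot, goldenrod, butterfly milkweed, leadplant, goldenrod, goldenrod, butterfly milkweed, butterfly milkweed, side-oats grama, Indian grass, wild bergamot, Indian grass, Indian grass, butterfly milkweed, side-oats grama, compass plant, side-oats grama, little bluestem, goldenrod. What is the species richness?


Total individuals logged = 26
Distinct species (count of individuals): blazing star (1), big bluestem (1), butterfly milkweed (5), little bluestem (2), Indian grass (4), leadplant (2), wild bergamot (3), goldenrod (4), side-oats grama (3), compass plant (1)
Species richness = number of distinct species = 10

10


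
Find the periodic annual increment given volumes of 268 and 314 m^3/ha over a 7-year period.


PAI = (V2 - V1) / period = (314 - 268) / 7 = 46 / 7 = 6.5714 ≈ 6.57 m^3/ha/yr

6.57 m^3/ha/yr


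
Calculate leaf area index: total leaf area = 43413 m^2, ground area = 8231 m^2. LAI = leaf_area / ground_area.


LAI = 43413 / 8231 = 5.2743 ≈ 5.27

5.27


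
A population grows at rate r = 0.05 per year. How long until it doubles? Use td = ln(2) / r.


td = ln(2) / 0.05 = 0.693147 / 0.05 = 13.8629 ≈ 13.9 years

13.9 years


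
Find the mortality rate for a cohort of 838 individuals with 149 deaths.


Mortality rate = 149 / 838 = 0.177804 ≈ 0.1778

0.1778


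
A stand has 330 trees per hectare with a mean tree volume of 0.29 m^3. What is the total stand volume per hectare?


V_stand = 330 * 0.29 = 95.7 m^3/ha

95.7 m^3/ha


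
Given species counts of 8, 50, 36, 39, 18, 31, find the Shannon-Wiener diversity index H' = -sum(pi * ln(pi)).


Total N = 8 + 50 + 36 + 39 + 18 + 31 = 182
Per-species terms:
  p = 8/182 = 0.043956; ln(p) = -3.124566; p*ln(p) = 0.043956 * (-3.124566) = -0.137343
  p = 50/182 = 0.274725; ln(p) = -1.291985; p*ln(p) = 0.274725 * (-1.291985) = -0.354941
  p = 36/182 = 0.197802; ln(p) = -1.620489; p*ln(p) = 0.197802 * (-1.620489) = -0.320536
  p = 39/182 = 0.214286; ln(p) = -1.540444; p*ln(p) = 0.214286 * (-1.540444) = -0.330096
  p = 18/182 = 0.098901; ln(p) = -2.313636; p*ln(p) = 0.098901 * (-2.313636) = -0.228821
  p = 31/182 = 0.170330; ln(p) = -1.770018; p*ln(p) = 0.170330 * (-1.770018) = -0.301487
sum(p*ln(p)) = (-0.137343) + (-0.354941) + (-0.320536) + (-0.330096) + (-0.228821) + (-0.301487) = -1.673224
H' = -(-1.673224) = 1.673224 ≈ 1.6732

1.6732


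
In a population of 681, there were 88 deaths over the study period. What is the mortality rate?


Mortality rate = 88 / 681 = 0.129222 ≈ 0.1292

0.1292


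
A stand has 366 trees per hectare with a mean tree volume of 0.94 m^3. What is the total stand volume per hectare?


V_stand = 366 * 0.94 = 344.04 ≈ 344.0 m^3/ha

344.0 m^3/ha


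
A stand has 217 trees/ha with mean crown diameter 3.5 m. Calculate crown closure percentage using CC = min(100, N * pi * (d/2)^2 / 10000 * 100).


(d/2)^2 = (3.5/2)^2 = 1.75^2 = 3.0625
Crown area = 3.141593 * 3.0625 = 9.62113 m^2
N * area / 10000 * 100 = 217 * 9.62113 / 10000 * 100 = 20.8779
CC = min(100, 20.8779) = 20.8779 ≈ 20.9%

20.9%


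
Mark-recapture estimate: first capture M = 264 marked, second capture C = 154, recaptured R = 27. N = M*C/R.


N = M * C / R = 264 * 154 / 27 = 40656 / 27 = 1505.78 ≈ 1506

1506 individuals


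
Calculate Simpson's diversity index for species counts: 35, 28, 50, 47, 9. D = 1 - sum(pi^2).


Total N = 35 + 28 + 50 + 47 + 9 = 169
Per-species terms:
  p = 35/169 = 0.207101; p^2 = 0.207101^2 = 0.042891
  p = 28/169 = 0.165680; p^2 = 0.165680^2 = 0.027450
  p = 50/169 = 0.295858; p^2 = 0.295858^2 = 0.087532
  p = 47/169 = 0.278107; p^2 = 0.278107^2 = 0.077344
  p = 9/169 = 0.053254; p^2 = 0.053254^2 = 0.002836
sum(p^2) = 0.042891 + 0.027450 + 0.087532 + 0.077344 + 0.002836 = 0.238053
D = 1 - 0.238053 = 0.761947 ≈ 0.7619

0.7619


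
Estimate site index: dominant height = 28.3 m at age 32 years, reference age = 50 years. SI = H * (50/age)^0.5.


50/32 = 1.56250
(1.56250)^0.5 = 1.25000
SI = 28.3 * 1.25000 = 35.3750 ≈ 35.4 m

35.4 m


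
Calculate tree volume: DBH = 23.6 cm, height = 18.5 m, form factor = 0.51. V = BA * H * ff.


(D/200)^2 = (23.6/200)^2 = 0.118^2 = 0.013924
BA = 3.141593 * 0.013924 = 0.0437435 m^2
V = 0.0437435 * 18.5 * 0.51 = 0.412720 ≈ 0.413 m^3

0.413 m^3


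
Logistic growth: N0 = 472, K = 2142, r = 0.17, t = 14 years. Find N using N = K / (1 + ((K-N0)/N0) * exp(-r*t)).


(K - N0)/N0 = (2142 - 472)/472 = 1670/472 = 3.53814
r*t = 0.17 * 14 = 2.38; exp(-2.38) = 0.0925506
3.53814 * 0.0925506 = 0.327457
1 + 0.327457 = 1.32746
N = 2142 / 1.32746 = 1613.61 ≈ 1614

1614


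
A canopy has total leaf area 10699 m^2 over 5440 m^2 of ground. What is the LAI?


LAI = 10699 / 5440 = 1.9667 ≈ 1.97

1.97


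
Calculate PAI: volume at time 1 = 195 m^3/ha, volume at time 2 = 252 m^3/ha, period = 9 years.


PAI = (V2 - V1) / period = (252 - 195) / 9 = 57 / 9 = 6.3333 ≈ 6.33 m^3/ha/yr

6.33 m^3/ha/yr


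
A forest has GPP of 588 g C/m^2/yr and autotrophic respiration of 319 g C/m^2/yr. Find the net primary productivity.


NPP = GPP - Ra = 588 - 319 = 269 g C/m^2/yr

269 g C/m^2/yr


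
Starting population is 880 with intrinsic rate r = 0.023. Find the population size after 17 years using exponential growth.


r*t = 0.023 * 17 = 0.391
exp(0.391) = 1.47846
N = 880 * 1.47846 = 1301.04 ≈ 1301

1301


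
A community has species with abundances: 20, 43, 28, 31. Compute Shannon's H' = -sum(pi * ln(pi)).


Total N = 20 + 43 + 28 + 31 = 122
Per-species terms:
  p = 20/122 = 0.163934; ln(p) = -1.808291; p*ln(p) = 0.163934 * (-1.808291) = -0.296440
  p = 43/122 = 0.352459; ln(p) = -1.042821; p*ln(p) = 0.352459 * (-1.042821) = -0.367552
  p = 28/122 = 0.229508; ln(p) = -1.471817; p*ln(p) = 0.229508 * (-1.471817) = -0.337794
  p = 31/122 = 0.254098; ln(p) = -1.370035; p*ln(p) = 0.254098 * (-1.370035) = -0.348123
sum(p*ln(p)) = (-0.296440) + (-0.367552) + (-0.337794) + (-0.348123) = -1.349909
H' = -(-1.349909) = 1.349909 ≈ 1.3499

1.3499


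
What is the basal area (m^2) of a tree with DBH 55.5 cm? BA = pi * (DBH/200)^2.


D/200 = 55.5/200 = 0.2775 m
(D/200)^2 = 0.2775^2 = 0.07700625
BA = 3.141593 * 0.07700625 = 0.241922 ≈ 0.2419 m^2

0.2419 m^2


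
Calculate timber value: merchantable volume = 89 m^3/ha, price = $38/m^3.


Value = 89 * 38 = $3382/ha

$3382/ha


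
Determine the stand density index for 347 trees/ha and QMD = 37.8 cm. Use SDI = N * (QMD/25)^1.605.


QMD/25 = 37.8/25 = 1.512
(1.512)^1.605 = exp(1.605 * ln(1.512)) = exp(1.605 * 0.413433) = exp(0.663560) = 1.94169
SDI = 347 * 1.94169 = 673.766 ≈ 674

674


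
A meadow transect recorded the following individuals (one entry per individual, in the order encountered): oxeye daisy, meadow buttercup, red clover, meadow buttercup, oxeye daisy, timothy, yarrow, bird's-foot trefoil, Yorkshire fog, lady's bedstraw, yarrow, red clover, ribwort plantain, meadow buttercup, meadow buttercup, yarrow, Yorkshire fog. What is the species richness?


Total individuals logged = 17
Distinct species (count of individuals): oxeye daisy (2), meadow buttercup (4), red clover (2), timothy (1), yarrow (3), bird's-foot trefoil (1), Yorkshire fog (2), lady's bedstraw (1), ribwort plantain (1)
Species richness = number of distinct species = 9

9


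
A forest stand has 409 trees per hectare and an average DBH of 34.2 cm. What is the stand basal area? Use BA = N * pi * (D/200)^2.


(D/200)^2 = (34.2/200)^2 = 0.171^2 = 0.029241
Individual BA = 3.141593 * 0.029241 = 0.0918633 m^2
Stand BA = 409 * 0.0918633 = 37.5721 ≈ 37.57 m^2/ha

37.57 m^2/ha


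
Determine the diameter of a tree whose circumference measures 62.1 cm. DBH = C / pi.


DBH = C / pi = 62.1 / 3.141593 = 19.7670 ≈ 19.77 cm

19.77 cm


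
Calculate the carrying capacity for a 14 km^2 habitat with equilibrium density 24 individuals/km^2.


K = 24 * 14 = 336 individuals

336 individuals


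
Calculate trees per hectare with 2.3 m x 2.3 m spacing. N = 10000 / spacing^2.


N = 10000 / 2.3^2 = 10000 / 5.29 = 1890.36 ≈ 1890 trees/ha

1890 trees/ha


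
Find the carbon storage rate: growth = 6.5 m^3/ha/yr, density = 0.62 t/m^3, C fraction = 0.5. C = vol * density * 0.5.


C = 6.5 * 0.62 * 0.5 = 2.015 ≈ 2.02 t C/ha/yr

2.02 t C/ha/yr


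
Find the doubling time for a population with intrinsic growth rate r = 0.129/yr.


td = ln(2) / 0.129 = 0.693147 / 0.129 = 5.37323 ≈ 5.4 years

5.4 years


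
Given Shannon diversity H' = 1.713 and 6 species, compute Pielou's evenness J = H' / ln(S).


ln(6) = 1.79176
J = H' / ln(S) = 1.713 / 1.79176 = 0.956043 ≈ 0.9560

0.9560


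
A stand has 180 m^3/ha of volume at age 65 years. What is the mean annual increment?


MAI = 180 / 65 = 2.7692 ≈ 2.77 m^3/ha/yr

2.77 m^3/ha/yr


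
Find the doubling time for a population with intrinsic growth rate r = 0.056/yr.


td = ln(2) / 0.056 = 0.693147 / 0.056 = 12.3776 ≈ 12.4 years

12.4 years


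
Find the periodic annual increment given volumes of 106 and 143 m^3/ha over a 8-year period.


PAI = (V2 - V1) / period = (143 - 106) / 8 = 37 / 8 = 4.6250 ≈ 4.63 m^3/ha/yr

4.63 m^3/ha/yr


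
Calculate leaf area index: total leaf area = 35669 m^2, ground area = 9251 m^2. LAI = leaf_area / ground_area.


LAI = 35669 / 9251 = 3.8557 ≈ 3.86

3.86


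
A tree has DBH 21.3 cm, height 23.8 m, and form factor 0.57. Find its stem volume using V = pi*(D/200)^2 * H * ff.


(D/200)^2 = (21.3/200)^2 = 0.1065^2 = 0.01134225
BA = 3.141593 * 0.01134225 = 0.0356327 m^2
V = 0.0356327 * 23.8 * 0.57 = 0.483393 ≈ 0.483 m^3

0.483 m^3


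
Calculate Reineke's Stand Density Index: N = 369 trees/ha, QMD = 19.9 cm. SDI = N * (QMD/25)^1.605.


QMD/25 = 19.9/25 = 0.796
(0.796)^1.605 = exp(1.605 * ln(0.796)) = exp(1.605 * (-0.228156)) = exp(-0.366190) = 0.693371
SDI = 369 * 0.693371 = 255.854 ≈ 256

256


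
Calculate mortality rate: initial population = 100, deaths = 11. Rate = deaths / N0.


Mortality rate = 11 / 100 = 0.1100

0.1100


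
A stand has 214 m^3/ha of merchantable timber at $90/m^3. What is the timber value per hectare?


Value = 214 * 90 = $19260/ha

$19260/ha


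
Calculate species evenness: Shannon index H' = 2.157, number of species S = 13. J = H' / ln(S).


ln(13) = 2.56495
J = H' / ln(S) = 2.157 / 2.56495 = 0.840952 ≈ 0.8410

0.8410


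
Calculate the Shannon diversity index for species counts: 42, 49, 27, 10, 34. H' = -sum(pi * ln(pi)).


Total N = 42 + 49 + 27 + 10 + 34 = 162
Per-species terms:
  p = 42/162 = 0.259259; ln(p) = -1.349928; p*ln(p) = 0.259259 * (-1.349928) = -0.349981
  p = 49/162 = 0.302469; ln(p) = -1.195776; p*ln(p) = 0.302469 * (-1.195776) = -0.361685
  p = 27/162 = 0.166667; ln(p) = -1.791757; p*ln(p) = 0.166667 * (-1.791757) = -0.298627
  p = 10/162 = 0.061728; ln(p) = -2.785018; p*ln(p) = 0.061728 * (-2.785018) = -0.171914
  p = 34/162 = 0.209877; ln(p) = -1.561234; p*ln(p) = 0.209877 * (-1.561234) = -0.327667
sum(p*ln(p)) = (-0.349981) + (-0.361685) + (-0.298627) + (-0.171914) + (-0.327667) = -1.509874
H' = -(-1.509874) = 1.509874 ≈ 1.5099

1.5099


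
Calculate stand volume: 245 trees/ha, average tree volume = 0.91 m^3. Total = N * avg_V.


V_stand = 245 * 0.91 = 222.95 ≈ 223.0 m^3/ha

223.0 m^3/ha


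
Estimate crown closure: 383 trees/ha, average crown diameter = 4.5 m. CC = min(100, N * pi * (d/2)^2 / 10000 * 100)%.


(d/2)^2 = (4.5/2)^2 = 2.25^2 = 5.0625
Crown area = 3.141593 * 5.0625 = 15.9043 m^2
N * area / 10000 * 100 = 383 * 15.9043 / 10000 * 100 = 60.9135
CC = min(100, 60.9135) = 60.9135 ≈ 60.9%

60.9%


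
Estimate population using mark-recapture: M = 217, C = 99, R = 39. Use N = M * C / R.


N = M * C / R = 217 * 99 / 39 = 21483 / 39 = 550.85 ≈ 551

551 individuals


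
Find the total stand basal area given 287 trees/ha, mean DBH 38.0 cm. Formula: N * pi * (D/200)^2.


(D/200)^2 = (38.0/200)^2 = 0.19^2 = 0.0361
Individual BA = 3.141593 * 0.0361 = 0.113412 m^2
Stand BA = 287 * 0.113412 = 32.5492 ≈ 32.55 m^2/ha

32.55 m^2/ha


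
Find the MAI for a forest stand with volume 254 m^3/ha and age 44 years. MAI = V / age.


MAI = 254 / 44 = 5.7727 ≈ 5.77 m^3/ha/yr

5.77 m^3/ha/yr


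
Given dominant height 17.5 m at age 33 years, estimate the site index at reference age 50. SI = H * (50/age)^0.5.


50/33 = 1.51515
(1.51515)^0.5 = 1.23091
SI = 17.5 * 1.23091 = 21.5409 ≈ 21.5 m

21.5 m


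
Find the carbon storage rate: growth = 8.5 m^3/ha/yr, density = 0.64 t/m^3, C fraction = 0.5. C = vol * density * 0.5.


C = 8.5 * 0.64 * 0.5 = 2.72 t C/ha/yr

2.72 t C/ha/yr


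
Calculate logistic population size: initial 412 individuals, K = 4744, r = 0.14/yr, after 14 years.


(K - N0)/N0 = (4744 - 412)/412 = 4332/412 = 10.5146
r*t = 0.14 * 14 = 1.96; exp(-1.96) = 0.140858
10.5146 * 0.140858 = 1.48107
1 + 1.48107 = 2.48107
N = 4744 / 2.48107 = 1912.08 ≈ 1912

1912


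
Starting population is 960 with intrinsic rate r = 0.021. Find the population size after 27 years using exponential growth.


r*t = 0.021 * 27 = 0.567
exp(0.567) = 1.76297
N = 960 * 1.76297 = 1692.45 ≈ 1692

1692


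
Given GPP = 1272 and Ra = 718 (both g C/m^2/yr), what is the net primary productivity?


NPP = GPP - Ra = 1272 - 718 = 554 g C/m^2/yr

554 g C/m^2/yr


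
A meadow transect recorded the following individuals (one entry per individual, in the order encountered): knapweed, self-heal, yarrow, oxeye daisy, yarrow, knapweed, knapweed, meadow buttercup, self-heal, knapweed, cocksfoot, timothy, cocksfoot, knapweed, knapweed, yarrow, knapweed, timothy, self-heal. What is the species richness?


Total individuals logged = 19
Distinct species (count of individuals): knapweed (7), self-heal (3), yarrow (3), oxeye daisy (1), meadow buttercup (1), cocksfoot (2), timothy (2)
Species richness = number of distinct species = 7

7


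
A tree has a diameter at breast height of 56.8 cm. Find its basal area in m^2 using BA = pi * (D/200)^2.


D/200 = 56.8/200 = 0.284 m
(D/200)^2 = 0.284^2 = 0.080656
BA = 3.141593 * 0.080656 = 0.253388 ≈ 0.2534 m^2

0.2534 m^2


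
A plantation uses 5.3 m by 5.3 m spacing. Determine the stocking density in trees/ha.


N = 10000 / 5.3^2 = 10000 / 28.09 = 355.999 ≈ 356 trees/ha

356 trees/ha


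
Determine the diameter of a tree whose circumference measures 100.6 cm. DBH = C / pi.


DBH = C / pi = 100.6 / 3.141593 = 32.0220 ≈ 32.02 cm

32.02 cm


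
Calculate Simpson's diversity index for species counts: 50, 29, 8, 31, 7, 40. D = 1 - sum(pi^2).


Total N = 50 + 29 + 8 + 31 + 7 + 40 = 165
Per-species terms:
  p = 50/165 = 0.303030; p^2 = 0.303030^2 = 0.091827
  p = 29/165 = 0.175758; p^2 = 0.175758^2 = 0.030891
  p = 8/165 = 0.048485; p^2 = 0.048485^2 = 0.002351
  p = 31/165 = 0.187879; p^2 = 0.187879^2 = 0.035299
  p = 7/165 = 0.042424; p^2 = 0.042424^2 = 0.001800
  p = 40/165 = 0.242424; p^2 = 0.242424^2 = 0.058769
sum(p^2) = 0.091827 + 0.030891 + 0.002351 + 0.035299 + 0.001800 + 0.058769 = 0.220937
D = 1 - 0.220937 = 0.779063 ≈ 0.7791

0.7791


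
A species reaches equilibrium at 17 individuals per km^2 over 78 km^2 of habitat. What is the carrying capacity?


K = 17 * 78 = 1326 individuals

1326 individuals


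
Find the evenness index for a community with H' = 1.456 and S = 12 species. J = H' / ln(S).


ln(12) = 2.48491
J = H' / ln(S) = 1.456 / 2.48491 = 0.585937 ≈ 0.5859

0.5859


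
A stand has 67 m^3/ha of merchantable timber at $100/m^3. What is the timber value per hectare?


Value = 67 * 100 = $6700/ha

$6700/ha


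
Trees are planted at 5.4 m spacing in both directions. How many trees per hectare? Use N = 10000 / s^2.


N = 10000 / 5.4^2 = 10000 / 29.16 = 342.936 ≈ 343 trees/ha

343 trees/ha


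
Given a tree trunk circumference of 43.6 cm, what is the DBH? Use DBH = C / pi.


DBH = C / pi = 43.6 / 3.141593 = 13.8783 ≈ 13.88 cm

13.88 cm


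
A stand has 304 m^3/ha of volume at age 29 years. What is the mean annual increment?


MAI = 304 / 29 = 10.4828 ≈ 10.48 m^3/ha/yr

10.48 m^3/ha/yr


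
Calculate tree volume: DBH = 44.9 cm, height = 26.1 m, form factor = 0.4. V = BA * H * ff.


(D/200)^2 = (44.9/200)^2 = 0.2245^2 = 0.05040025
BA = 3.141593 * 0.05040025 = 0.158337 m^2
V = 0.158337 * 26.1 * 0.4 = 1.65304 ≈ 1.653 m^3

1.653 m^3


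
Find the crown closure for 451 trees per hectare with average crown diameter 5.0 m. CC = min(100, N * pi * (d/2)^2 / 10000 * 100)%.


(d/2)^2 = (5.0/2)^2 = 2.5^2 = 6.25
Crown area = 3.141593 * 6.25 = 19.6350 m^2
N * area / 10000 * 100 = 451 * 19.6350 / 10000 * 100 = 88.5539
CC = min(100, 88.5539) = 88.5539 ≈ 88.6%

88.6%


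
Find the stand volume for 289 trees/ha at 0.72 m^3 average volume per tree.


V_stand = 289 * 0.72 = 208.08 ≈ 208.1 m^3/ha

208.1 m^3/ha


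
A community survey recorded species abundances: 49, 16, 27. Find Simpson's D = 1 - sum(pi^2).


Total N = 49 + 16 + 27 = 92
Per-species terms:
  p = 49/92 = 0.532609; p^2 = 0.532609^2 = 0.283672
  p = 16/92 = 0.173913; p^2 = 0.173913^2 = 0.030246
  p = 27/92 = 0.293478; p^2 = 0.293478^2 = 0.086129
sum(p^2) = 0.283672 + 0.030246 + 0.086129 = 0.400047
D = 1 - 0.400047 = 0.599953 ≈ 0.6000

0.6000


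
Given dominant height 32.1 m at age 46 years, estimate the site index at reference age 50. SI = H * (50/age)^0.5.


50/46 = 1.08696
(1.08696)^0.5 = 1.04257
SI = 32.1 * 1.04257 = 33.4665 ≈ 33.5 m

33.5 m


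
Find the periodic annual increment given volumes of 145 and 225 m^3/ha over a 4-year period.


PAI = (V2 - V1) / period = (225 - 145) / 4 = 80 / 4 = 20.00 m^3/ha/yr

20.00 m^3/ha/yr


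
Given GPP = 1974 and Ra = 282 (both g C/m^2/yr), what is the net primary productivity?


NPP = GPP - Ra = 1974 - 282 = 1692 g C/m^2/yr

1692 g C/m^2/yr


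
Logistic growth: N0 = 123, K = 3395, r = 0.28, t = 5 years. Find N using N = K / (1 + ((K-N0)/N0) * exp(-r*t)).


(K - N0)/N0 = (3395 - 123)/123 = 3272/123 = 26.6016
r*t = 0.28 * 5 = 1.4; exp(-1.4) = 0.246597
26.6016 * 0.246597 = 6.55987
1 + 6.55987 = 7.55987
N = 3395 / 7.55987 = 449.082 ≈ 449

449


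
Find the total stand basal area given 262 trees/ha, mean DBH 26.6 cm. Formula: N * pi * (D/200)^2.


(D/200)^2 = (26.6/200)^2 = 0.133^2 = 0.017689
Individual BA = 3.141593 * 0.017689 = 0.0555716 m^2
Stand BA = 262 * 0.0555716 = 14.5598 ≈ 14.56 m^2/ha

14.56 m^2/ha


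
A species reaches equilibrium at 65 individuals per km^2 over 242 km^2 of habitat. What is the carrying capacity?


K = 65 * 242 = 15730 individuals

15730 individuals


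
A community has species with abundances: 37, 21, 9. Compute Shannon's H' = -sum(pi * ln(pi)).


Total N = 37 + 21 + 9 = 67
Per-species terms:
  p = 37/67 = 0.552239; ln(p) = -0.593774; p*ln(p) = 0.552239 * (-0.593774) = -0.327905
  p = 21/67 = 0.313433; ln(p) = -1.160170; p*ln(p) = 0.313433 * (-1.160170) = -0.363636
  p = 9/67 = 0.134328; ln(p) = -2.007471; p*ln(p) = 0.134328 * (-2.007471) = -0.269660
sum(p*ln(p)) = (-0.327905) + (-0.363636) + (-0.269660) = -0.961201
H' = -(-0.961201) = 0.961201 ≈ 0.9612

0.9612


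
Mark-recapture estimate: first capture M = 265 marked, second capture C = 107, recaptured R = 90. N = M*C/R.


N = M * C / R = 265 * 107 / 90 = 28355 / 90 = 315.06 ≈ 315

315 individuals


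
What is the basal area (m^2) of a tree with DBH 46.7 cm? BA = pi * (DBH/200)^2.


D/200 = 46.7/200 = 0.2335 m
(D/200)^2 = 0.2335^2 = 0.05452225
BA = 3.141593 * 0.05452225 = 0.171287 ≈ 0.1713 m^2

0.1713 m^2


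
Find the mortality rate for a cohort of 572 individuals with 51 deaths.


Mortality rate = 51 / 572 = 0.089161 ≈ 0.0892

0.0892


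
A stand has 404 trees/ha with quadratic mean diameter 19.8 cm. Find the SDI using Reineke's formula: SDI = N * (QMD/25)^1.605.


QMD/25 = 19.8/25 = 0.792
(0.792)^1.605 = exp(1.605 * ln(0.792)) = exp(1.605 * (-0.233194)) = exp(-0.374276) = 0.687787
SDI = 404 * 0.687787 = 277.866 ≈ 278

278


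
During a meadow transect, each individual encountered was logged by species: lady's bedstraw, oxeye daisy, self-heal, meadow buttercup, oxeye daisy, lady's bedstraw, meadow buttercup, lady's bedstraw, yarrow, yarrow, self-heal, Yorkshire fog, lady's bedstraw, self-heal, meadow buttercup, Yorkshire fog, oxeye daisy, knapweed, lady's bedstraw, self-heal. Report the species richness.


Total individuals logged = 20
Distinct species (count of individuals): lady's bedstraw (5), oxeye daisy (3), self-heal (4), meadow buttercup (3), yarrow (2), Yorkshire fog (2), knapweed (1)
Species richness = number of distinct species = 7

7


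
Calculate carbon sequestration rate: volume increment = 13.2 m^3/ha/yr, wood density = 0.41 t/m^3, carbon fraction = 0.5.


C = 13.2 * 0.41 * 0.5 = 2.706 ≈ 2.71 t C/ha/yr

2.71 t C/ha/yr


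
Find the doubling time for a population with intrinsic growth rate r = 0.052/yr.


td = ln(2) / 0.052 = 0.693147 / 0.052 = 13.3298 ≈ 13.3 years

13.3 years


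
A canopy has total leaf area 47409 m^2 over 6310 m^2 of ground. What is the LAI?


LAI = 47409 / 6310 = 7.5133 ≈ 7.51

7.51


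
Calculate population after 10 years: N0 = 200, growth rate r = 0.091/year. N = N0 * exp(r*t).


r*t = 0.091 * 10 = 0.91
exp(0.91) = 2.48432
N = 200 * 2.48432 = 496.864 ≈ 497

497


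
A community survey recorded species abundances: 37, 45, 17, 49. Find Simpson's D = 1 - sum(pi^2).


Total N = 37 + 45 + 17 + 49 = 148
Per-species terms:
  p = 37/148 = 0.250000; p^2 = 0.250000^2 = 0.062500
  p = 45/148 = 0.304054; p^2 = 0.304054^2 = 0.092449
  p = 17/148 = 0.114865; p^2 = 0.114865^2 = 0.013194
  p = 49/148 = 0.331081; p^2 = 0.331081^2 = 0.109615
sum(p^2) = 0.062500 + 0.092449 + 0.013194 + 0.109615 = 0.277758
D = 1 - 0.277758 = 0.722242 ≈ 0.7222

0.7222


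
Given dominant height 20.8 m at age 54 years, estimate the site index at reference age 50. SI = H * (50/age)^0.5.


50/54 = 0.925926
(0.925926)^0.5 = 0.962250
SI = 20.8 * 0.962250 = 20.0148 ≈ 20.0 m

20.0 m


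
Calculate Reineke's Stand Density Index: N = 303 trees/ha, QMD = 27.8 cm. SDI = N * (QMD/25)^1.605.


QMD/25 = 27.8/25 = 1.112
(1.112)^1.605 = exp(1.605 * ln(1.112)) = exp(1.605 * 0.106160) = exp(0.170387) = 1.18576
SDI = 303 * 1.18576 = 359.285 ≈ 359

359


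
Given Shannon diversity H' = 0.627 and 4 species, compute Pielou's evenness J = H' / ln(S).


ln(4) = 1.38629
J = H' / ln(S) = 0.627 / 1.38629 = 0.452286 ≈ 0.4523

0.4523


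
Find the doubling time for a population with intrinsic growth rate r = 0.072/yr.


td = ln(2) / 0.072 = 0.693147 / 0.072 = 9.62704 ≈ 9.6 years

9.6 years


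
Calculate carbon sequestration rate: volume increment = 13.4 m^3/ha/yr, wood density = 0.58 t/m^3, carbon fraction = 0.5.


C = 13.4 * 0.58 * 0.5 = 3.886 ≈ 3.89 t C/ha/yr

3.89 t C/ha/yr


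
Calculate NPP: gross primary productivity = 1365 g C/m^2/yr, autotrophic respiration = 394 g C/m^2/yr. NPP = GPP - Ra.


NPP = GPP - Ra = 1365 - 394 = 971 g C/m^2/yr

971 g C/m^2/yr


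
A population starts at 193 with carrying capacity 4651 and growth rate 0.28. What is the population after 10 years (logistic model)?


(K - N0)/N0 = (4651 - 193)/193 = 4458/193 = 23.0984
r*t = 0.28 * 10 = 2.8; exp(-2.8) = 0.0608101
23.0984 * 0.0608101 = 1.40462
1 + 1.40462 = 2.40462
N = 4651 / 2.40462 = 1934.19 ≈ 1934

1934


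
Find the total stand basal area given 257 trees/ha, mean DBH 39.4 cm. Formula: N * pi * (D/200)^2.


(D/200)^2 = (39.4/200)^2 = 0.197^2 = 0.038809
Individual BA = 3.141593 * 0.038809 = 0.121922 m^2
Stand BA = 257 * 0.121922 = 31.3340 ≈ 31.33 m^2/ha

31.33 m^2/ha


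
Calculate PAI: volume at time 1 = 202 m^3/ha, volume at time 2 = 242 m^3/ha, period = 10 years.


PAI = (V2 - V1) / period = (242 - 202) / 10 = 40 / 10 = 4.00 m^3/ha/yr

4.00 m^3/ha/yr


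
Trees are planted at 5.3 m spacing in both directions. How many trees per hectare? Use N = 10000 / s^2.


N = 10000 / 5.3^2 = 10000 / 28.09 = 355.999 ≈ 356 trees/ha

356 trees/ha


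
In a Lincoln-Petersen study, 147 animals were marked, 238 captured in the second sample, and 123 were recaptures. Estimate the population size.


N = M * C / R = 147 * 238 / 123 = 34986 / 123 = 284.44 ≈ 284

284 individuals


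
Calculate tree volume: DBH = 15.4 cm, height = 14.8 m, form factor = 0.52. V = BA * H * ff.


(D/200)^2 = (15.4/200)^2 = 0.077^2 = 0.005929
BA = 3.141593 * 0.005929 = 0.0186265 m^2
V = 0.0186265 * 14.8 * 0.52 = 0.143350 ≈ 0.143 m^3

0.143 m^3


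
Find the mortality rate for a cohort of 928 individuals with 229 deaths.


Mortality rate = 229 / 928 = 0.246767 ≈ 0.2468

0.2468


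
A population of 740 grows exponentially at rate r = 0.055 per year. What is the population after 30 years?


r*t = 0.055 * 30 = 1.65
exp(1.65) = 5.20698
N = 740 * 5.20698 = 3853.17 ≈ 3853

3853


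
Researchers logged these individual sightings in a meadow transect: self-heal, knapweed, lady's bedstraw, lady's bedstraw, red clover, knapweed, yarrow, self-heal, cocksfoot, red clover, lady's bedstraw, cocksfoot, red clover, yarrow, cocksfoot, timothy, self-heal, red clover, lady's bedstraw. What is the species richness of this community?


Total individuals logged = 19
Distinct species (count of individuals): self-heal (3), knapweed (2), lady's bedstraw (4), red clover (4), yarrow (2), cocksfoot (3), timothy (1)
Species richness = number of distinct species = 7

7


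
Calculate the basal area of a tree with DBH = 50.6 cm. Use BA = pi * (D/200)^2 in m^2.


D/200 = 50.6/200 = 0.253 m
(D/200)^2 = 0.253^2 = 0.064009
BA = 3.141593 * 0.064009 = 0.201090 ≈ 0.2011 m^2

0.2011 m^2


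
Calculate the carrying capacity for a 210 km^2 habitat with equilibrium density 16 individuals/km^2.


K = 16 * 210 = 3360 individuals

3360 individuals


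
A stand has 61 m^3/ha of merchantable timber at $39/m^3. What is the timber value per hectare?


Value = 61 * 39 = $2379/ha

$2379/ha


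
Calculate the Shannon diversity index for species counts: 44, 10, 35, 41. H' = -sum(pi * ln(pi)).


Total N = 44 + 10 + 35 + 41 = 130
Per-species terms:
  p = 44/130 = 0.338462; ln(p) = -1.083343; p*ln(p) = 0.338462 * (-1.083343) = -0.366670
  p = 10/130 = 0.076923; ln(p) = -2.564950; p*ln(p) = 0.076923 * (-2.564950) = -0.197304
  p = 35/130 = 0.269231; ln(p) = -1.312186; p*ln(p) = 0.269231 * (-1.312186) = -0.353281
  p = 41/130 = 0.315385; ln(p) = -1.153961; p*ln(p) = 0.315385 * (-1.153961) = -0.363942
sum(p*ln(p)) = (-0.366670) + (-0.197304) + (-0.353281) + (-0.363942) = -1.281197
H' = -(-1.281197) = 1.281197 ≈ 1.2812

1.2812


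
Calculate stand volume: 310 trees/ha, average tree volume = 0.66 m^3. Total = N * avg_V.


V_stand = 310 * 0.66 = 204.6 m^3/ha

204.6 m^3/ha


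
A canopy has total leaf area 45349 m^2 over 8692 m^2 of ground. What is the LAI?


LAI = 45349 / 8692 = 5.2173 ≈ 5.22

5.22


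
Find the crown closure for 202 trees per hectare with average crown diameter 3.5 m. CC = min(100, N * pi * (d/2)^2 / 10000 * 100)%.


(d/2)^2 = (3.5/2)^2 = 1.75^2 = 3.0625
Crown area = 3.141593 * 3.0625 = 9.62113 m^2
N * area / 10000 * 100 = 202 * 9.62113 / 10000 * 100 = 19.4347
CC = min(100, 19.4347) = 19.4347 ≈ 19.4%

19.4%


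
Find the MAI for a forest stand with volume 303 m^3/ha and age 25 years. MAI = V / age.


MAI = 303 / 25 = 12.12 m^3/ha/yr

12.12 m^3/ha/yr


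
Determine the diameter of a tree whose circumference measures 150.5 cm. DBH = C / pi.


DBH = C / pi = 150.5 / 3.141593 = 47.9056 ≈ 47.91 cm

47.91 cm


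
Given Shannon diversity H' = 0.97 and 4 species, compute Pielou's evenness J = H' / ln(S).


ln(4) = 1.38629
J = H' / ln(S) = 0.97 / 1.38629 = 0.699709 ≈ 0.6997

0.6997


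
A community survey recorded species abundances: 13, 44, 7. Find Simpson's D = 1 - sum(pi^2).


Total N = 13 + 44 + 7 = 64
Per-species terms:
  p = 13/64 = 0.203125; p^2 = 0.203125^2 = 0.041260
  p = 44/64 = 0.687500; p^2 = 0.687500^2 = 0.472656
  p = 7/64 = 0.109375; p^2 = 0.109375^2 = 0.011963
sum(p^2) = 0.041260 + 0.472656 + 0.011963 = 0.525879
D = 1 - 0.525879 = 0.474121 ≈ 0.4741

0.4741


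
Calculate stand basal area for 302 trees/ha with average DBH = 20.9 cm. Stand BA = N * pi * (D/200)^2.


(D/200)^2 = (20.9/200)^2 = 0.1045^2 = 0.01092025
Individual BA = 3.141593 * 0.01092025 = 0.0343070 m^2
Stand BA = 302 * 0.0343070 = 10.3607 ≈ 10.36 m^2/ha

10.36 m^2/ha


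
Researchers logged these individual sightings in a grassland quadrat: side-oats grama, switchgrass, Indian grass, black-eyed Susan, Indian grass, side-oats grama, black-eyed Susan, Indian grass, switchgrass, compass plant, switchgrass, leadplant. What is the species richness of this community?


Total individuals logged = 12
Distinct species (count of individuals): side-oats grama (2), switchgrass (3), Indian grass (3), black-eyed Susan (2), compass plant (1), leadplant (1)
Species richness = number of distinct species = 6

6


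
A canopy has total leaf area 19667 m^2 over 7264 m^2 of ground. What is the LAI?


LAI = 19667 / 7264 = 2.7075 ≈ 2.71

2.71


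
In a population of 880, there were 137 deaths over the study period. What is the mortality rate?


Mortality rate = 137 / 880 = 0.155682 ≈ 0.1557

0.1557


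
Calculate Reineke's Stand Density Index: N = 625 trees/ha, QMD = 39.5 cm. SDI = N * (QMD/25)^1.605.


QMD/25 = 39.5/25 = 1.58
(1.58)^1.605 = exp(1.605 * ln(1.58)) = exp(1.605 * 0.457425) = exp(0.734167) = 2.08375
SDI = 625 * 2.08375 = 1302.34 ≈ 1302

1302


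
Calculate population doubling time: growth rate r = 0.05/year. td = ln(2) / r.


td = ln(2) / 0.05 = 0.693147 / 0.05 = 13.8629 ≈ 13.9 years

13.9 years


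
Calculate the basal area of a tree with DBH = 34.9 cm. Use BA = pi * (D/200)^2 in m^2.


D/200 = 34.9/200 = 0.1745 m
(D/200)^2 = 0.1745^2 = 0.03045025
BA = 3.141593 * 0.03045025 = 0.0956623 ≈ 0.0957 m^2

0.0957 m^2


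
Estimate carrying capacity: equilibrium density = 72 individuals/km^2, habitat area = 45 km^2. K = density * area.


K = 72 * 45 = 3240 individuals

3240 individuals


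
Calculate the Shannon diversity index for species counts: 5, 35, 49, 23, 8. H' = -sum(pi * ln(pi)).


Total N = 5 + 35 + 49 + 23 + 8 = 120
Per-species terms:
  p = 5/120 = 0.041667; ln(p) = -3.178046; p*ln(p) = 0.041667 * (-3.178046) = -0.132420
  p = 35/120 = 0.291667; ln(p) = -1.232143; p*ln(p) = 0.291667 * (-1.232143) = -0.359375
  p = 49/120 = 0.408333; ln(p) = -0.895672; p*ln(p) = 0.408333 * (-0.895672) = -0.365732
  p = 23/120 = 0.191667; ln(p) = -1.651996; p*ln(p) = 0.191667 * (-1.651996) = -0.316633
  p = 8/120 = 0.066667; ln(p) = -2.708045; p*ln(p) = 0.066667 * (-2.708045) = -0.180537
sum(p*ln(p)) = (-0.132420) + (-0.359375) + (-0.365732) + (-0.316633) + (-0.180537) = -1.354697
H' = -(-1.354697) = 1.354697 ≈ 1.3547

1.3547


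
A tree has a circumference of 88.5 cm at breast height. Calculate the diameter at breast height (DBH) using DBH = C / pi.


DBH = C / pi = 88.5 / 3.141593 = 28.1704 ≈ 28.17 cm

28.17 cm


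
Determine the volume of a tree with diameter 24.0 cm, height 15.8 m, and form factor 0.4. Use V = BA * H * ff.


(D/200)^2 = (24.0/200)^2 = 0.12^2 = 0.0144
BA = 3.141593 * 0.0144 = 0.0452389 m^2
V = 0.0452389 * 15.8 * 0.4 = 0.285910 ≈ 0.286 m^3

0.286 m^3


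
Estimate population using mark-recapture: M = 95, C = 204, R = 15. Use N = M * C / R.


N = M * C / R = 95 * 204 / 15 = 19380 / 15 = 1292

1292 individuals


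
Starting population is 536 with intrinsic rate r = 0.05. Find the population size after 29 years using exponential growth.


r*t = 0.05 * 29 = 1.45
exp(1.45) = 4.26311
N = 536 * 4.26311 = 2285.03 ≈ 2285

2285


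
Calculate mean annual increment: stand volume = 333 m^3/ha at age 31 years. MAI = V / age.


MAI = 333 / 31 = 10.7419 ≈ 10.74 m^3/ha/yr

10.74 m^3/ha/yr


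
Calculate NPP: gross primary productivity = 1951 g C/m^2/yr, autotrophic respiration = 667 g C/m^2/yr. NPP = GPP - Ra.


NPP = GPP - Ra = 1951 - 667 = 1284 g C/m^2/yr

1284 g C/m^2/yr


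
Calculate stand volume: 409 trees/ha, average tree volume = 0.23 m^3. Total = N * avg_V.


V_stand = 409 * 0.23 = 94.07 ≈ 94.1 m^3/ha

94.1 m^3/ha


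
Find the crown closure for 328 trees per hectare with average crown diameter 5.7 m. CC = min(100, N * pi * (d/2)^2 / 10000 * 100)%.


(d/2)^2 = (5.7/2)^2 = 2.85^2 = 8.1225
Crown area = 3.141593 * 8.1225 = 25.5176 m^2
N * area / 10000 * 100 = 328 * 25.5176 / 10000 * 100 = 83.6977
CC = min(100, 83.6977) = 83.6977 ≈ 83.7%

83.7%


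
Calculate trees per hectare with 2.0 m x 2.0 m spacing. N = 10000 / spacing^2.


N = 10000 / 2.0^2 = 10000 / 4 = 2500.00 ≈ 2500 trees/ha

2500 trees/ha


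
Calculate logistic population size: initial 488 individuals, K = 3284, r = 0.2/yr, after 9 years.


(K - N0)/N0 = (3284 - 488)/488 = 2796/488 = 5.72951
r*t = 0.2 * 9 = 1.8; exp(-1.8) = 0.165299
5.72951 * 0.165299 = 0.947082
1 + 0.947082 = 1.94708
N = 3284 / 1.94708 = 1686.63 ≈ 1687

1687


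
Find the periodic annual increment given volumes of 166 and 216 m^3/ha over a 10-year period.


PAI = (V2 - V1) / period = (216 - 166) / 10 = 50 / 10 = 5.00 m^3/ha/yr

5.00 m^3/ha/yr


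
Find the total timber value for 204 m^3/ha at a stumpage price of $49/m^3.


Value = 204 * 49 = $9996/ha

$9996/ha


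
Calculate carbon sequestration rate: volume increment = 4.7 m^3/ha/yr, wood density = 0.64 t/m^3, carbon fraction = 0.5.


C = 4.7 * 0.64 * 0.5 = 1.504 ≈ 1.50 t C/ha/yr

1.50 t C/ha/yr


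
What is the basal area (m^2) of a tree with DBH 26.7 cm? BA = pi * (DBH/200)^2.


D/200 = 26.7/200 = 0.1335 m
(D/200)^2 = 0.1335^2 = 0.01782225
BA = 3.141593 * 0.01782225 = 0.0559903 ≈ 0.0560 m^2

0.0560 m^2


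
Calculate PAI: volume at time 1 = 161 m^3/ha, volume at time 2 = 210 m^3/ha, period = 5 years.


PAI = (V2 - V1) / period = (210 - 161) / 5 = 49 / 5 = 9.80 m^3/ha/yr

9.80 m^3/ha/yr


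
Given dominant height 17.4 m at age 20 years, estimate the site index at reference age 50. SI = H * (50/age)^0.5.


50/20 = 2.50000
(2.50000)^0.5 = 1.58114
SI = 17.4 * 1.58114 = 27.5118 ≈ 27.5 m

27.5 m


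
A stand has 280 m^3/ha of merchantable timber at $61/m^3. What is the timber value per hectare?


Value = 280 * 61 = $17080/ha

$17080/ha


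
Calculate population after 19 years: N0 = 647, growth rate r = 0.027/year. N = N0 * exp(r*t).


r*t = 0.027 * 19 = 0.513
exp(0.513) = 1.67029
N = 647 * 1.67029 = 1080.68 ≈ 1081

1081


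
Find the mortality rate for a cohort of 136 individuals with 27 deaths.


Mortality rate = 27 / 136 = 0.198529 ≈ 0.1985

0.1985


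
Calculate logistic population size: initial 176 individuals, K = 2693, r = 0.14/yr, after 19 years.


(K - N0)/N0 = (2693 - 176)/176 = 2517/176 = 14.3011
r*t = 0.14 * 19 = 2.66; exp(-2.66) = 0.0699482
14.3011 * 0.0699482 = 1.00034
1 + 1.00034 = 2.00034
N = 2693 / 2.00034 = 1346.27 ≈ 1346

1346


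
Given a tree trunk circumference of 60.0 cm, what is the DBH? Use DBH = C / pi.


DBH = C / pi = 60.0 / 3.141593 = 19.0986 ≈ 19.10 cm

19.10 cm


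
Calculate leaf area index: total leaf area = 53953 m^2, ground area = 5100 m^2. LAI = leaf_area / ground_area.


LAI = 53953 / 5100 = 10.5790 ≈ 10.58

10.58


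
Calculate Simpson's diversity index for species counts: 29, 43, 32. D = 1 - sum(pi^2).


Total N = 29 + 43 + 32 = 104
Per-species terms:
  p = 29/104 = 0.278846; p^2 = 0.278846^2 = 0.077755
  p = 43/104 = 0.413462; p^2 = 0.413462^2 = 0.170951
  p = 32/104 = 0.307692; p^2 = 0.307692^2 = 0.094674
sum(p^2) = 0.077755 + 0.170951 + 0.094674 = 0.343380
D = 1 - 0.343380 = 0.656620 ≈ 0.6566

0.6566


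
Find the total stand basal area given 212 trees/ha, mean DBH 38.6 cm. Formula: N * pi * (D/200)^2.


(D/200)^2 = (38.6/200)^2 = 0.193^2 = 0.037249
Individual BA = 3.141593 * 0.037249 = 0.117021 m^2
Stand BA = 212 * 0.117021 = 24.8085 ≈ 24.81 m^2/ha

24.81 m^2/ha


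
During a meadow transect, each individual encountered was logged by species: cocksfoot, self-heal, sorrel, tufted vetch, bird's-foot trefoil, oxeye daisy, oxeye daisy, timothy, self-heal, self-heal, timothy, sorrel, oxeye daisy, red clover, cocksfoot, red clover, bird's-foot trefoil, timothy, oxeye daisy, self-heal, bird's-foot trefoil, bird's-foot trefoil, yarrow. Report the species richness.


Total individuals logged = 23
Distinct species (count of individuals): cocksfoot (2), self-heal (4), sorrel (2), tufted vetch (1), bird's-foot trefoil (4), oxeye daisy (4), timothy (3), red clover (2), yarrow (1)
Species richness = number of distinct species = 9

9


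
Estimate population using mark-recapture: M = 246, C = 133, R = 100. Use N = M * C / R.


N = M * C / R = 246 * 133 / 100 = 32718 / 100 = 327.18 ≈ 327

327 individuals


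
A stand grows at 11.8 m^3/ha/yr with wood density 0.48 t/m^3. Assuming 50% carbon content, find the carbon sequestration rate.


C = 11.8 * 0.48 * 0.5 = 2.832 ≈ 2.83 t C/ha/yr

2.83 t C/ha/yr


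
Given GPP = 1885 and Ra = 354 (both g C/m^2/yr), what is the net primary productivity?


NPP = GPP - Ra = 1885 - 354 = 1531 g C/m^2/yr

1531 g C/m^2/yr


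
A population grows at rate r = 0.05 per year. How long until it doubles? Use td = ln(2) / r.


td = ln(2) / 0.05 = 0.693147 / 0.05 = 13.8629 ≈ 13.9 years

13.9 years


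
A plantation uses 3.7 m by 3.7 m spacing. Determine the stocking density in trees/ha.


N = 10000 / 3.7^2 = 10000 / 13.69 = 730.460 ≈ 730 trees/ha

730 trees/ha


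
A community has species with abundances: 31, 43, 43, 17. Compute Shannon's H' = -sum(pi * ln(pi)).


Total N = 31 + 43 + 43 + 17 = 134
Per-species terms:
  p = 31/134 = 0.231343; ln(p) = -1.463854; p*ln(p) = 0.231343 * (-1.463854) = -0.338652
  p = 43/134 = 0.320896; ln(p) = -1.136638; p*ln(p) = 0.320896 * (-1.136638) = -0.364743
  p = 43/134 = 0.320896; ln(p) = -1.136638; p*ln(p) = 0.320896 * (-1.136638) = -0.364743
  p = 17/134 = 0.126866; ln(p) = -2.064624; p*ln(p) = 0.126866 * (-2.064624) = -0.261931
sum(p*ln(p)) = (-0.338652) + (-0.364743) + (-0.364743) + (-0.261931) = -1.330069
H' = -(-1.330069) = 1.330069 ≈ 1.3301

1.3301


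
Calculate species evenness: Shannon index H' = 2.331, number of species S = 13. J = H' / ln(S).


ln(13) = 2.56495
J = H' / ln(S) = 2.331 / 2.56495 = 0.908790 ≈ 0.9088

0.9088
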